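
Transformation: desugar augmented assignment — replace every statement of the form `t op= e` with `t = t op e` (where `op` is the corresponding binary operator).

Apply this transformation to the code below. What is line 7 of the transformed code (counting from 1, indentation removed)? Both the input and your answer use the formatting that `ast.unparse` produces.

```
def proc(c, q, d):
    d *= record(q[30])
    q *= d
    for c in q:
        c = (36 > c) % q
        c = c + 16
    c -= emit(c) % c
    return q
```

Transformed code:
def proc(c, q, d):
    d = d * record(q[30])
    q = q * d
    for c in q:
        c = (36 > c) % q
        c = c + 16
    c = c - emit(c) % c
    return q

c = c - emit(c) % c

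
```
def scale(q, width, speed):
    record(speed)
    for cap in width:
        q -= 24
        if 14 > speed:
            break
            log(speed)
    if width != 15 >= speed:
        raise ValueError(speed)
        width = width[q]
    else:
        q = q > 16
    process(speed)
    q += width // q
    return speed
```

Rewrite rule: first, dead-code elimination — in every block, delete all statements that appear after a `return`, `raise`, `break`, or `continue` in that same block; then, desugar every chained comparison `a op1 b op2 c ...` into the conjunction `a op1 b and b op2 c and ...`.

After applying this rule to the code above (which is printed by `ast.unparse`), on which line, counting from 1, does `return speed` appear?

13

Transformed code:
def scale(q, width, speed):
    record(speed)
    for cap in width:
        q -= 24
        if 14 > speed:
            break
    if width != 15 and 15 >= speed:
        raise ValueError(speed)
    else:
        q = q > 16
    process(speed)
    q += width // q
    return speed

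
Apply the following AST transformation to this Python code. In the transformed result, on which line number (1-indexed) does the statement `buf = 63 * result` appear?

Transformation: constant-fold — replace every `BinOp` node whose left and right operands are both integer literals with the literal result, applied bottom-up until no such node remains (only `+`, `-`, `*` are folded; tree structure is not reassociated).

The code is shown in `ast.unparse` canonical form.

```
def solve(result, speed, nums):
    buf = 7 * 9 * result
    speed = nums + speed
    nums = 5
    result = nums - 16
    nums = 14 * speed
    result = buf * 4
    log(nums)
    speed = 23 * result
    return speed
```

Transformed code:
def solve(result, speed, nums):
    buf = 63 * result
    speed = nums + speed
    nums = 5
    result = nums - 16
    nums = 14 * speed
    result = buf * 4
    log(nums)
    speed = 23 * result
    return speed

2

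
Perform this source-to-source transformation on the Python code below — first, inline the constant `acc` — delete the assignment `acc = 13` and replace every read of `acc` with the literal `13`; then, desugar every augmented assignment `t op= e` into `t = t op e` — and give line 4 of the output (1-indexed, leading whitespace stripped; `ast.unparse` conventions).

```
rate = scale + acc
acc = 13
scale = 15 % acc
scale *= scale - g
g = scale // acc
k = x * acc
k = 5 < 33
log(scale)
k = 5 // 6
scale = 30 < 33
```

g = scale // 13

Transformed code:
rate = scale + 13
scale = 15 % 13
scale = scale * (scale - g)
g = scale // 13
k = x * 13
k = 5 < 33
log(scale)
k = 5 // 6
scale = 30 < 33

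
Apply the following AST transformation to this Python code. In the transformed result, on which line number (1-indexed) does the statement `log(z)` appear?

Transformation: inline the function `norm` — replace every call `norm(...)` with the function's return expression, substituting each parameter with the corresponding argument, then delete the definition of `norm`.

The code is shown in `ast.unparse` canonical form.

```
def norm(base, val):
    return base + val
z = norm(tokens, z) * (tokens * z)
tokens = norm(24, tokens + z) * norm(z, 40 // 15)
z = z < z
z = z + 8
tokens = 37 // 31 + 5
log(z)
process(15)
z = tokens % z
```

Transformed code:
z = (tokens + z) * (tokens * z)
tokens = (24 + (tokens + z)) * (z + 40 // 15)
z = z < z
z = z + 8
tokens = 37 // 31 + 5
log(z)
process(15)
z = tokens % z

6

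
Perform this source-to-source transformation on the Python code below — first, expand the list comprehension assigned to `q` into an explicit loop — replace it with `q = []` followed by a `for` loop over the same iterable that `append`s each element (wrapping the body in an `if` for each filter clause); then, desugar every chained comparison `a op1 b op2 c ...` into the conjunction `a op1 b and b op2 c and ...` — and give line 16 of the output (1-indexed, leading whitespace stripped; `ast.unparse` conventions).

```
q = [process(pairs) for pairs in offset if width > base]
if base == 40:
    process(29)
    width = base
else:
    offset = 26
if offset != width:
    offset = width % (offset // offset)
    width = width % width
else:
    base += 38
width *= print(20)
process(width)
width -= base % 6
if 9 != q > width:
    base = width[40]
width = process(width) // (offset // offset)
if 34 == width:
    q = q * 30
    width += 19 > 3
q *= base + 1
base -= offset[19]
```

process(width)

Transformed code:
q = []
for pairs in offset:
    if width > base:
        q.append(process(pairs))
if base == 40:
    process(29)
    width = base
else:
    offset = 26
if offset != width:
    offset = width % (offset // offset)
    width = width % width
else:
    base += 38
width *= print(20)
process(width)
width -= base % 6
if 9 != q and q > width:
    base = width[40]
width = process(width) // (offset // offset)
if 34 == width:
    q = q * 30
    width += 19 > 3
q *= base + 1
base -= offset[19]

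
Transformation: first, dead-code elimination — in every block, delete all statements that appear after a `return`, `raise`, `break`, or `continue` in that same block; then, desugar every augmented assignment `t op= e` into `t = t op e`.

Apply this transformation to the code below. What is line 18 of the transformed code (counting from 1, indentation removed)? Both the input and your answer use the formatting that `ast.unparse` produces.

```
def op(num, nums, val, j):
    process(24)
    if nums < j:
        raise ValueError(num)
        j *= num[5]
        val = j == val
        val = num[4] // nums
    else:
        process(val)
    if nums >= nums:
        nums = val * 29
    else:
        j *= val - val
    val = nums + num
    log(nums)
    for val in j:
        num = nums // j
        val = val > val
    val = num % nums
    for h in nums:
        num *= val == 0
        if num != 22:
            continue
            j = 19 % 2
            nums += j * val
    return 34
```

Transformed code:
def op(num, nums, val, j):
    process(24)
    if nums < j:
        raise ValueError(num)
    else:
        process(val)
    if nums >= nums:
        nums = val * 29
    else:
        j = j * (val - val)
    val = nums + num
    log(nums)
    for val in j:
        num = nums // j
        val = val > val
    val = num % nums
    for h in nums:
        num = num * (val == 0)
        if num != 22:
            continue
    return 34

num = num * (val == 0)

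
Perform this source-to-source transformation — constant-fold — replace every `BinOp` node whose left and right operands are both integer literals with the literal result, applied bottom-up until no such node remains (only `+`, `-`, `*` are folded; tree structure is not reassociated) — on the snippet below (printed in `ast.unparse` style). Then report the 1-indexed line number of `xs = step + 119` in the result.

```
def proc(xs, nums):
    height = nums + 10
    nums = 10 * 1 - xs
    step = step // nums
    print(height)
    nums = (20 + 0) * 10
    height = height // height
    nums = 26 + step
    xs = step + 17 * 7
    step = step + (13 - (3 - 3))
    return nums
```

9

Transformed code:
def proc(xs, nums):
    height = nums + 10
    nums = 10 - xs
    step = step // nums
    print(height)
    nums = 200
    height = height // height
    nums = 26 + step
    xs = step + 119
    step = step + 13
    return nums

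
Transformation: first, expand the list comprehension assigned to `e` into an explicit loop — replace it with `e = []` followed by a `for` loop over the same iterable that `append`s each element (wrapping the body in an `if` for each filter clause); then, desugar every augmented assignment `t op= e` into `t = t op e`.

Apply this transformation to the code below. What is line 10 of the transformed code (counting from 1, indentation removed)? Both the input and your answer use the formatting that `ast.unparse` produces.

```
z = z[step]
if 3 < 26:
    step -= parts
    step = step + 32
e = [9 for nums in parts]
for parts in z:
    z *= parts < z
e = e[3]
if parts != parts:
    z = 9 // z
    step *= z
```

Transformed code:
z = z[step]
if 3 < 26:
    step = step - parts
    step = step + 32
e = []
for nums in parts:
    e.append(9)
for parts in z:
    z = z * (parts < z)
e = e[3]
if parts != parts:
    z = 9 // z
    step = step * z

e = e[3]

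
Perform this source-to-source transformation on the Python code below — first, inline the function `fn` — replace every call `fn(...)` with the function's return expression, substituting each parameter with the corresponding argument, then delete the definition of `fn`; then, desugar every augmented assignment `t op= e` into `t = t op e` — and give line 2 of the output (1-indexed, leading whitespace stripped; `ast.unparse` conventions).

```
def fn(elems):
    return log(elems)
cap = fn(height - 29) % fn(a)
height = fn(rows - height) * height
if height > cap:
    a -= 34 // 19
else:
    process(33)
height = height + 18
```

height = log(rows - height) * height

Transformed code:
cap = log(height - 29) % log(a)
height = log(rows - height) * height
if height > cap:
    a = a - 34 // 19
else:
    process(33)
height = height + 18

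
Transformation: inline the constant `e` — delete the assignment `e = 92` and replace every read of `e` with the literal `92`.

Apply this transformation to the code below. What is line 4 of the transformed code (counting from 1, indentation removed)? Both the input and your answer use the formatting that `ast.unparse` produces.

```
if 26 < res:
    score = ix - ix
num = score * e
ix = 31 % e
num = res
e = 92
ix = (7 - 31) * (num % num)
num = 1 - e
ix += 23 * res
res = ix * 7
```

ix = 31 % 92

Transformed code:
if 26 < res:
    score = ix - ix
num = score * 92
ix = 31 % 92
num = res
ix = (7 - 31) * (num % num)
num = 1 - 92
ix += 23 * res
res = ix * 7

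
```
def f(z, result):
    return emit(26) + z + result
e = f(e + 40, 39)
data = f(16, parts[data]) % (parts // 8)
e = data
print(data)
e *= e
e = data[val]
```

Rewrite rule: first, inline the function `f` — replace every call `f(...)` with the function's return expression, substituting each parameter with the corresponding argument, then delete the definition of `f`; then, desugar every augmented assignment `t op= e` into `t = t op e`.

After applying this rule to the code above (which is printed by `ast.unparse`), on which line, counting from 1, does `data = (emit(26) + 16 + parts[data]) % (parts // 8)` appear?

Transformed code:
e = emit(26) + (e + 40) + 39
data = (emit(26) + 16 + parts[data]) % (parts // 8)
e = data
print(data)
e = e * e
e = data[val]

2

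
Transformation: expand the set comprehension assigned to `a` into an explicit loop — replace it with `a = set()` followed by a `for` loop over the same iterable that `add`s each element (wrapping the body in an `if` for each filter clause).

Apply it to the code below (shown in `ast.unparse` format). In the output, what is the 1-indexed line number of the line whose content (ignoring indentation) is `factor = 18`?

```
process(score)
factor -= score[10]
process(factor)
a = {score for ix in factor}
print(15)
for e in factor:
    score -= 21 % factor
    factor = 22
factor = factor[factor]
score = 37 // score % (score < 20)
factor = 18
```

13

Transformed code:
process(score)
factor -= score[10]
process(factor)
a = set()
for ix in factor:
    a.add(score)
print(15)
for e in factor:
    score -= 21 % factor
    factor = 22
factor = factor[factor]
score = 37 // score % (score < 20)
factor = 18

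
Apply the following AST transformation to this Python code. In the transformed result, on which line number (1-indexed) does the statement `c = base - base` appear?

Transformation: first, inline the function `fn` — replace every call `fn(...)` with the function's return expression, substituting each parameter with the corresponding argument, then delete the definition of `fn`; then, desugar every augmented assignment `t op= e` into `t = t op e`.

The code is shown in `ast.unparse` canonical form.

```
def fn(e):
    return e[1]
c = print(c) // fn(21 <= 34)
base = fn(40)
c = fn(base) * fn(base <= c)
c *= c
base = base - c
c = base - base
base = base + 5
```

Transformed code:
c = print(c) // (21 <= 34)[1]
base = 40[1]
c = base[1] * (base <= c)[1]
c = c * c
base = base - c
c = base - base
base = base + 5

6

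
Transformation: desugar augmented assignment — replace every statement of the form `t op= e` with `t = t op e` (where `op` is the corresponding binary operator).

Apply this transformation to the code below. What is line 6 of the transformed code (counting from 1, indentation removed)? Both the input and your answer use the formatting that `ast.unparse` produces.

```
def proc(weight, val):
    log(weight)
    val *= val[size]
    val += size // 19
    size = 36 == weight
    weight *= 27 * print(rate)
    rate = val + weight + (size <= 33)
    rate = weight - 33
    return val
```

weight = weight * (27 * print(rate))

Transformed code:
def proc(weight, val):
    log(weight)
    val = val * val[size]
    val = val + size // 19
    size = 36 == weight
    weight = weight * (27 * print(rate))
    rate = val + weight + (size <= 33)
    rate = weight - 33
    return val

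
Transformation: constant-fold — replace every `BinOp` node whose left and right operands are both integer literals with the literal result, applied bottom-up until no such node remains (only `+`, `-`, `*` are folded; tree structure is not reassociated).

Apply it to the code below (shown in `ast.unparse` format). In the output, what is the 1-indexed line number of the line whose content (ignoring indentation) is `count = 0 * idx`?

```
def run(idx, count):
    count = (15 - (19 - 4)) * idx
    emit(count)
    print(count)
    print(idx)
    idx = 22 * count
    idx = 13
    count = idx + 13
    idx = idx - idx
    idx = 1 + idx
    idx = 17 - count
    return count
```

Transformed code:
def run(idx, count):
    count = 0 * idx
    emit(count)
    print(count)
    print(idx)
    idx = 22 * count
    idx = 13
    count = idx + 13
    idx = idx - idx
    idx = 1 + idx
    idx = 17 - count
    return count

2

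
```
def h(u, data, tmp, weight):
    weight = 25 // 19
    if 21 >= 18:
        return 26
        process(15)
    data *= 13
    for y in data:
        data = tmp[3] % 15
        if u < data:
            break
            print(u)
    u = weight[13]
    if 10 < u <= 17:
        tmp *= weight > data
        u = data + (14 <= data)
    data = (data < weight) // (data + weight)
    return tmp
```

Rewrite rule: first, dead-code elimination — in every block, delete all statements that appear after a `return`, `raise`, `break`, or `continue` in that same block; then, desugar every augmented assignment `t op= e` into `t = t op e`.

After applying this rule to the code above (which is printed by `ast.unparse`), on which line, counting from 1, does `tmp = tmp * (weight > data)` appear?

Transformed code:
def h(u, data, tmp, weight):
    weight = 25 // 19
    if 21 >= 18:
        return 26
    data = data * 13
    for y in data:
        data = tmp[3] % 15
        if u < data:
            break
    u = weight[13]
    if 10 < u <= 17:
        tmp = tmp * (weight > data)
        u = data + (14 <= data)
    data = (data < weight) // (data + weight)
    return tmp

12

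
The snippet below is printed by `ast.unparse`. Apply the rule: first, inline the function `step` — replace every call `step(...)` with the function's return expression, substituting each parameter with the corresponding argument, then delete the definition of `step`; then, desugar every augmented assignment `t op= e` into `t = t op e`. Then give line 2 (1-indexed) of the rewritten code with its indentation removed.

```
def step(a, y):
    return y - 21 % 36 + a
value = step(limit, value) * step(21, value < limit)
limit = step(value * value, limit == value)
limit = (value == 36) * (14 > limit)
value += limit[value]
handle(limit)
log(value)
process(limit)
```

Transformed code:
value = (value - 21 % 36 + limit) * ((value < limit) - 21 % 36 + 21)
limit = (limit == value) - 21 % 36 + value * value
limit = (value == 36) * (14 > limit)
value = value + limit[value]
handle(limit)
log(value)
process(limit)

limit = (limit == value) - 21 % 36 + value * value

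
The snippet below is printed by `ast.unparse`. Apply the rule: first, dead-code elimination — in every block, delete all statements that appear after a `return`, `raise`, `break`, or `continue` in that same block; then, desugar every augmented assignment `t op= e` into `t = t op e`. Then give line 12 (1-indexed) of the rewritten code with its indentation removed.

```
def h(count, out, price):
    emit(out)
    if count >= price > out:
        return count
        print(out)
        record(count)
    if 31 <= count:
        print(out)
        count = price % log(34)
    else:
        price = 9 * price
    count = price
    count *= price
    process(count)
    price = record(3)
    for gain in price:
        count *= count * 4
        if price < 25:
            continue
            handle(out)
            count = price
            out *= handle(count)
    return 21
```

Transformed code:
def h(count, out, price):
    emit(out)
    if count >= price > out:
        return count
    if 31 <= count:
        print(out)
        count = price % log(34)
    else:
        price = 9 * price
    count = price
    count = count * price
    process(count)
    price = record(3)
    for gain in price:
        count = count * (count * 4)
        if price < 25:
            continue
    return 21

process(count)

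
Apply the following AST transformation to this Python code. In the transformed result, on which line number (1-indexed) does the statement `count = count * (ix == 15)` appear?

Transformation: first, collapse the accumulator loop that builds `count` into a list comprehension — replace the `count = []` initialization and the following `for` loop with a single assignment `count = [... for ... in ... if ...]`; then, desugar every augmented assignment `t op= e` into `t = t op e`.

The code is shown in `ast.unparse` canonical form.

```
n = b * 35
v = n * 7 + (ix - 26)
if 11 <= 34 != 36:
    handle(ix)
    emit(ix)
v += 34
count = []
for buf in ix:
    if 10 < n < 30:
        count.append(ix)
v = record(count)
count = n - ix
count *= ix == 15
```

10

Transformed code:
n = b * 35
v = n * 7 + (ix - 26)
if 11 <= 34 != 36:
    handle(ix)
    emit(ix)
v = v + 34
count = [ix for buf in ix if 10 < n < 30]
v = record(count)
count = n - ix
count = count * (ix == 15)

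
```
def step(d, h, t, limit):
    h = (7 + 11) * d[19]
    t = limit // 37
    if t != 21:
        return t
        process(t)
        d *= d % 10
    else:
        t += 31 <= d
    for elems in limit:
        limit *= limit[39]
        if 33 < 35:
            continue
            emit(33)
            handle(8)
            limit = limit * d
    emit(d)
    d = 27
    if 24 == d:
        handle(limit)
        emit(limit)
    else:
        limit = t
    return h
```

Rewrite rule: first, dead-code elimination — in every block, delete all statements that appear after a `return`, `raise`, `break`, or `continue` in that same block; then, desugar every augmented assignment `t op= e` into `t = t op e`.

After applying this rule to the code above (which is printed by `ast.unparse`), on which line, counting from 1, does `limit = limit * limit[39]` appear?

9

Transformed code:
def step(d, h, t, limit):
    h = (7 + 11) * d[19]
    t = limit // 37
    if t != 21:
        return t
    else:
        t = t + (31 <= d)
    for elems in limit:
        limit = limit * limit[39]
        if 33 < 35:
            continue
    emit(d)
    d = 27
    if 24 == d:
        handle(limit)
        emit(limit)
    else:
        limit = t
    return h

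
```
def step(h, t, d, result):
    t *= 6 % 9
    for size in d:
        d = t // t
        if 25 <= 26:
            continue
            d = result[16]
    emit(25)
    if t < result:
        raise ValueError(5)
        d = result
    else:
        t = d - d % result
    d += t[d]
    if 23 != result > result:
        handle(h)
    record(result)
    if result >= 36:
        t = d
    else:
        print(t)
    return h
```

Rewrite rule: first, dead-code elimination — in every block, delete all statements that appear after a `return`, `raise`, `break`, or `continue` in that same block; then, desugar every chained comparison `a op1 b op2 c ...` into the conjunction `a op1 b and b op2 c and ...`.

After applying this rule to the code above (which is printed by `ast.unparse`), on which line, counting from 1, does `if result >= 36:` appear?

16

Transformed code:
def step(h, t, d, result):
    t *= 6 % 9
    for size in d:
        d = t // t
        if 25 <= 26:
            continue
    emit(25)
    if t < result:
        raise ValueError(5)
    else:
        t = d - d % result
    d += t[d]
    if 23 != result and result > result:
        handle(h)
    record(result)
    if result >= 36:
        t = d
    else:
        print(t)
    return h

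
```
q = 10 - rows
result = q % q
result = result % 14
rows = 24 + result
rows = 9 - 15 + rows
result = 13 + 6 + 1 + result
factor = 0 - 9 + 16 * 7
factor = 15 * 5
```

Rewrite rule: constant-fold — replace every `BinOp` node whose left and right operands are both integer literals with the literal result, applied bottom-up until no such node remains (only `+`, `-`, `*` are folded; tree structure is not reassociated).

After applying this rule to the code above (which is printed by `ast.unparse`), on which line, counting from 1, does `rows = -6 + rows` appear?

Transformed code:
q = 10 - rows
result = q % q
result = result % 14
rows = 24 + result
rows = -6 + rows
result = 20 + result
factor = 103
factor = 75

5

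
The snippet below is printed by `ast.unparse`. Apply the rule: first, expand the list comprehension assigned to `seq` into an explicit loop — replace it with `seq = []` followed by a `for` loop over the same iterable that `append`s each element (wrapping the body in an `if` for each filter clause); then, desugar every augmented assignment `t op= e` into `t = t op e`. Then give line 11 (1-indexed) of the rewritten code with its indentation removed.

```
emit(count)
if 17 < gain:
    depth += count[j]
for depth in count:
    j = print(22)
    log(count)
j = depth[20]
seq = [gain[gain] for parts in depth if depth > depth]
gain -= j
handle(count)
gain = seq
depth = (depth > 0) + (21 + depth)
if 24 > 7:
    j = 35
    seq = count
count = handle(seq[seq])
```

seq.append(gain[gain])

Transformed code:
emit(count)
if 17 < gain:
    depth = depth + count[j]
for depth in count:
    j = print(22)
    log(count)
j = depth[20]
seq = []
for parts in depth:
    if depth > depth:
        seq.append(gain[gain])
gain = gain - j
handle(count)
gain = seq
depth = (depth > 0) + (21 + depth)
if 24 > 7:
    j = 35
    seq = count
count = handle(seq[seq])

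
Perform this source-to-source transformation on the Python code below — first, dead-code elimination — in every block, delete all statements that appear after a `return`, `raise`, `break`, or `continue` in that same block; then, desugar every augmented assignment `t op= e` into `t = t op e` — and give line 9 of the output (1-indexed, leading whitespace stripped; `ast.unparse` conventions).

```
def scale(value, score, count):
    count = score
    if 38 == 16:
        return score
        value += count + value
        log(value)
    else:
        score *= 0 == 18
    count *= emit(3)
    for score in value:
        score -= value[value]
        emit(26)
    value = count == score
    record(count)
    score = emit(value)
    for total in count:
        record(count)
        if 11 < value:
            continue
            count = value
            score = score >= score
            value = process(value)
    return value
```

score = score - value[value]

Transformed code:
def scale(value, score, count):
    count = score
    if 38 == 16:
        return score
    else:
        score = score * (0 == 18)
    count = count * emit(3)
    for score in value:
        score = score - value[value]
        emit(26)
    value = count == score
    record(count)
    score = emit(value)
    for total in count:
        record(count)
        if 11 < value:
            continue
    return value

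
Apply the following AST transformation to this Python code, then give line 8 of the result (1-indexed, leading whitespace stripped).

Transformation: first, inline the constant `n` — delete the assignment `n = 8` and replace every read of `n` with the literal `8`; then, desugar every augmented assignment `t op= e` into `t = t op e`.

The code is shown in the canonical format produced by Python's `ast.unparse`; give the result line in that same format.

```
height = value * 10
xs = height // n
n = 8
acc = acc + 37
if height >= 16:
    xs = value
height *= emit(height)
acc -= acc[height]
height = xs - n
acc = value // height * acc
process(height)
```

height = xs - 8

Transformed code:
height = value * 10
xs = height // 8
acc = acc + 37
if height >= 16:
    xs = value
height = height * emit(height)
acc = acc - acc[height]
height = xs - 8
acc = value // height * acc
process(height)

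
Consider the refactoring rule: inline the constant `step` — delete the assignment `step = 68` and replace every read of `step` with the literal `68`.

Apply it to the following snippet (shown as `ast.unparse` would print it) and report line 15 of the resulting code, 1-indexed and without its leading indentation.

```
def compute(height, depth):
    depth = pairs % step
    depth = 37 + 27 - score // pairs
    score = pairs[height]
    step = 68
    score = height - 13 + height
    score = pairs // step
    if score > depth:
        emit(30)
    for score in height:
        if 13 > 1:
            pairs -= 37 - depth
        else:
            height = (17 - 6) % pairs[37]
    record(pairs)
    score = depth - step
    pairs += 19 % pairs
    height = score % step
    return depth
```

Transformed code:
def compute(height, depth):
    depth = pairs % 68
    depth = 37 + 27 - score // pairs
    score = pairs[height]
    score = height - 13 + height
    score = pairs // 68
    if score > depth:
        emit(30)
    for score in height:
        if 13 > 1:
            pairs -= 37 - depth
        else:
            height = (17 - 6) % pairs[37]
    record(pairs)
    score = depth - 68
    pairs += 19 % pairs
    height = score % 68
    return depth

score = depth - 68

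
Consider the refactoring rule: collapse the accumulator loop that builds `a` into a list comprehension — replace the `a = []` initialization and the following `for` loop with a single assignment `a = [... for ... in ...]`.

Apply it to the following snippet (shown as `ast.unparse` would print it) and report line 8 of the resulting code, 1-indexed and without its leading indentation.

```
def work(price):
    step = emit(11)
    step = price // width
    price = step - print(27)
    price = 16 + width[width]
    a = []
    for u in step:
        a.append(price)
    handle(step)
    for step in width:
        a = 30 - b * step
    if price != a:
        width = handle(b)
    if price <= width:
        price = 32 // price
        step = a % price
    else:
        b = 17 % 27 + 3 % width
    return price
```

for step in width:

Transformed code:
def work(price):
    step = emit(11)
    step = price // width
    price = step - print(27)
    price = 16 + width[width]
    a = [price for u in step]
    handle(step)
    for step in width:
        a = 30 - b * step
    if price != a:
        width = handle(b)
    if price <= width:
        price = 32 // price
        step = a % price
    else:
        b = 17 % 27 + 3 % width
    return price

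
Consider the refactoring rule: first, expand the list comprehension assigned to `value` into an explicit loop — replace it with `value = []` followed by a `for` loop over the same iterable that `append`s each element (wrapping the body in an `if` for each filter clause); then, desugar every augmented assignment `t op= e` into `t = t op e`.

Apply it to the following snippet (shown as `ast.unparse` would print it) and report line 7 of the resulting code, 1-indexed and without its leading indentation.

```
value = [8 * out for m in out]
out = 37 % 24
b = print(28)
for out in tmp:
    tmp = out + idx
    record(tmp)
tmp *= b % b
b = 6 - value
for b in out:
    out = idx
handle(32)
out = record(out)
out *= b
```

tmp = out + idx

Transformed code:
value = []
for m in out:
    value.append(8 * out)
out = 37 % 24
b = print(28)
for out in tmp:
    tmp = out + idx
    record(tmp)
tmp = tmp * (b % b)
b = 6 - value
for b in out:
    out = idx
handle(32)
out = record(out)
out = out * b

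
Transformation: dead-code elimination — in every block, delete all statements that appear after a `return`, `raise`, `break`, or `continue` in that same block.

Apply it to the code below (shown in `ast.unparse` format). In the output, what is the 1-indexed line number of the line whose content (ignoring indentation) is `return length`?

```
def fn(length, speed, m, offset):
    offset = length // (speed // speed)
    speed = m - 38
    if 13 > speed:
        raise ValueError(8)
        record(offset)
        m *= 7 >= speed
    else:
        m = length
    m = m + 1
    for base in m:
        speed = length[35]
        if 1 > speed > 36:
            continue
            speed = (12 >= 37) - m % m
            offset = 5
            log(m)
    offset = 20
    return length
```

Transformed code:
def fn(length, speed, m, offset):
    offset = length // (speed // speed)
    speed = m - 38
    if 13 > speed:
        raise ValueError(8)
    else:
        m = length
    m = m + 1
    for base in m:
        speed = length[35]
        if 1 > speed > 36:
            continue
    offset = 20
    return length

14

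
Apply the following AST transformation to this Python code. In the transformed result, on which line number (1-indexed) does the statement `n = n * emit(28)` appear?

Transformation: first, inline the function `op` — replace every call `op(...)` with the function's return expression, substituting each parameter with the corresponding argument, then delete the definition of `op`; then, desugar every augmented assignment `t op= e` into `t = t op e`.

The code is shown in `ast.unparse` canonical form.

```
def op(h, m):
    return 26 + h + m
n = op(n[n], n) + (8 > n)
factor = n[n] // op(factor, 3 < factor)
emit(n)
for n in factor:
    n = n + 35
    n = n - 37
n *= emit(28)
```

7

Transformed code:
n = 26 + n[n] + n + (8 > n)
factor = n[n] // (26 + factor + (3 < factor))
emit(n)
for n in factor:
    n = n + 35
    n = n - 37
n = n * emit(28)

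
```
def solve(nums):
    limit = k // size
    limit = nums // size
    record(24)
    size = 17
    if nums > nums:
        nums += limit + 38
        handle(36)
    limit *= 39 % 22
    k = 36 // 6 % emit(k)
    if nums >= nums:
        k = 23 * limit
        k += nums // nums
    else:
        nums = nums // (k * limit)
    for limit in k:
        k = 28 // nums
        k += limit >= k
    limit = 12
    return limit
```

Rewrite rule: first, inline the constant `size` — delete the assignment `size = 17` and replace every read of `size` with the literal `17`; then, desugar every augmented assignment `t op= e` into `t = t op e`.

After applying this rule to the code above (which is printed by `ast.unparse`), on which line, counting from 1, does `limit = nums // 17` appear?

3

Transformed code:
def solve(nums):
    limit = k // 17
    limit = nums // 17
    record(24)
    if nums > nums:
        nums = nums + (limit + 38)
        handle(36)
    limit = limit * (39 % 22)
    k = 36 // 6 % emit(k)
    if nums >= nums:
        k = 23 * limit
        k = k + nums // nums
    else:
        nums = nums // (k * limit)
    for limit in k:
        k = 28 // nums
        k = k + (limit >= k)
    limit = 12
    return limit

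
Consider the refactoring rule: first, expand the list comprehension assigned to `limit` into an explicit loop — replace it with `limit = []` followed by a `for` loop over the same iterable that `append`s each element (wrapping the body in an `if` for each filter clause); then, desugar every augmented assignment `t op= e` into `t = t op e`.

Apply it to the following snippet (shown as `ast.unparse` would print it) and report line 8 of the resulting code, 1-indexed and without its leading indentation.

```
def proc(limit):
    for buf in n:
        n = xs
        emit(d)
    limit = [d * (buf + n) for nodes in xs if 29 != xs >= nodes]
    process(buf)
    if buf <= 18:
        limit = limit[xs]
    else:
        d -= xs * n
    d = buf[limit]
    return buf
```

Transformed code:
def proc(limit):
    for buf in n:
        n = xs
        emit(d)
    limit = []
    for nodes in xs:
        if 29 != xs >= nodes:
            limit.append(d * (buf + n))
    process(buf)
    if buf <= 18:
        limit = limit[xs]
    else:
        d = d - xs * n
    d = buf[limit]
    return buf

limit.append(d * (buf + n))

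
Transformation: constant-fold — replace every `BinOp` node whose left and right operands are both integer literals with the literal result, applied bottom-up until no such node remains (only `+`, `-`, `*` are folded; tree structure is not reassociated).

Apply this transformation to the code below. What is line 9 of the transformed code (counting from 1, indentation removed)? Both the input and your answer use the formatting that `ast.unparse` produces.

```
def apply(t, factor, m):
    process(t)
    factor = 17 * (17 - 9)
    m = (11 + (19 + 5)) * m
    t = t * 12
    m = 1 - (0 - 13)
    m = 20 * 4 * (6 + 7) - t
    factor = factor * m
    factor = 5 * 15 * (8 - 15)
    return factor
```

factor = -525

Transformed code:
def apply(t, factor, m):
    process(t)
    factor = 136
    m = 35 * m
    t = t * 12
    m = 14
    m = 1040 - t
    factor = factor * m
    factor = -525
    return factor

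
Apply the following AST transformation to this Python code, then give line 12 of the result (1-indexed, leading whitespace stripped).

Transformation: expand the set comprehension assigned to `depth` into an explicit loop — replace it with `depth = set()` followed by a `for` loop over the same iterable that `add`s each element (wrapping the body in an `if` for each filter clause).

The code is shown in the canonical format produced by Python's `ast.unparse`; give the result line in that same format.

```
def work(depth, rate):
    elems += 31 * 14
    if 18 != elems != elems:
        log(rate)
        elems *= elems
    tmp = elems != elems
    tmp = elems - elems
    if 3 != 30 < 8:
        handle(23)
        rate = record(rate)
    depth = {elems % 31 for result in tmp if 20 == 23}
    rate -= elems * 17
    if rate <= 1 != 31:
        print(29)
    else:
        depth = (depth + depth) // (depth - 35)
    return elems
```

for result in tmp:

Transformed code:
def work(depth, rate):
    elems += 31 * 14
    if 18 != elems != elems:
        log(rate)
        elems *= elems
    tmp = elems != elems
    tmp = elems - elems
    if 3 != 30 < 8:
        handle(23)
        rate = record(rate)
    depth = set()
    for result in tmp:
        if 20 == 23:
            depth.add(elems % 31)
    rate -= elems * 17
    if rate <= 1 != 31:
        print(29)
    else:
        depth = (depth + depth) // (depth - 35)
    return elems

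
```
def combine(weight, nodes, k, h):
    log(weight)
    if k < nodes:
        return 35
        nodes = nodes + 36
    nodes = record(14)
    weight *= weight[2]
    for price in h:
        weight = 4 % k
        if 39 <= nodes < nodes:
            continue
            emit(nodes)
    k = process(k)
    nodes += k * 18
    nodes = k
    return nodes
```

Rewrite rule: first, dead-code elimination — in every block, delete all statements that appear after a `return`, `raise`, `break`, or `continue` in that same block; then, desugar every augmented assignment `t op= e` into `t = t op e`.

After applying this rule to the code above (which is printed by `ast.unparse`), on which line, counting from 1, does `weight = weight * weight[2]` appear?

6

Transformed code:
def combine(weight, nodes, k, h):
    log(weight)
    if k < nodes:
        return 35
    nodes = record(14)
    weight = weight * weight[2]
    for price in h:
        weight = 4 % k
        if 39 <= nodes < nodes:
            continue
    k = process(k)
    nodes = nodes + k * 18
    nodes = k
    return nodes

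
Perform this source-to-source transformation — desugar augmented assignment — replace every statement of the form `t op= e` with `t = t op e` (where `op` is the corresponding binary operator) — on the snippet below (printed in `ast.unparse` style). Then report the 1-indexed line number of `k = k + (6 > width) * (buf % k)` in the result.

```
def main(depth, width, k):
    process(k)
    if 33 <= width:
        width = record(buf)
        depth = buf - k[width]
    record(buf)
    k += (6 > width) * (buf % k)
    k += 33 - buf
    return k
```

7

Transformed code:
def main(depth, width, k):
    process(k)
    if 33 <= width:
        width = record(buf)
        depth = buf - k[width]
    record(buf)
    k = k + (6 > width) * (buf % k)
    k = k + (33 - buf)
    return k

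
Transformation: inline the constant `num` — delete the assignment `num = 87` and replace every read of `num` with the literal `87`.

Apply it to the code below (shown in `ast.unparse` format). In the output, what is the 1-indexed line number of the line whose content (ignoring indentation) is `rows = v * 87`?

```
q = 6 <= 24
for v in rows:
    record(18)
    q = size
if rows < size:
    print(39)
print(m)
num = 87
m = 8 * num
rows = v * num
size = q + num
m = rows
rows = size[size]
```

Transformed code:
q = 6 <= 24
for v in rows:
    record(18)
    q = size
if rows < size:
    print(39)
print(m)
m = 8 * 87
rows = v * 87
size = q + 87
m = rows
rows = size[size]

9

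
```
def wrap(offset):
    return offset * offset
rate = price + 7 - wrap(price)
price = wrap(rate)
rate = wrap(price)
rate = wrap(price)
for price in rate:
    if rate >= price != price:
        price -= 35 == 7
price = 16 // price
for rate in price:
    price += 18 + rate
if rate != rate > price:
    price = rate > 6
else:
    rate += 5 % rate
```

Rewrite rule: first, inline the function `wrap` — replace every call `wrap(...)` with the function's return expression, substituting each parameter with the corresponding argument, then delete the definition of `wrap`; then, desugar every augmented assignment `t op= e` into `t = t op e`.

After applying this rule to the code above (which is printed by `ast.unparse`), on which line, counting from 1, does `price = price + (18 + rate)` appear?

10

Transformed code:
rate = price + 7 - price * price
price = rate * rate
rate = price * price
rate = price * price
for price in rate:
    if rate >= price != price:
        price = price - (35 == 7)
price = 16 // price
for rate in price:
    price = price + (18 + rate)
if rate != rate > price:
    price = rate > 6
else:
    rate = rate + 5 % rate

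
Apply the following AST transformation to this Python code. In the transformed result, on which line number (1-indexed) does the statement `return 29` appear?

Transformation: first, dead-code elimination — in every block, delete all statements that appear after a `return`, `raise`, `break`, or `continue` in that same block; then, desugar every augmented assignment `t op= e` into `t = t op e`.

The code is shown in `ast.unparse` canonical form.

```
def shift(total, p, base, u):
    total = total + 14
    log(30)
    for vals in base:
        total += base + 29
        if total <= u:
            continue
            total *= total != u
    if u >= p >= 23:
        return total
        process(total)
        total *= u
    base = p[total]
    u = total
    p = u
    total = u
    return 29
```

Transformed code:
def shift(total, p, base, u):
    total = total + 14
    log(30)
    for vals in base:
        total = total + (base + 29)
        if total <= u:
            continue
    if u >= p >= 23:
        return total
    base = p[total]
    u = total
    p = u
    total = u
    return 29

14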